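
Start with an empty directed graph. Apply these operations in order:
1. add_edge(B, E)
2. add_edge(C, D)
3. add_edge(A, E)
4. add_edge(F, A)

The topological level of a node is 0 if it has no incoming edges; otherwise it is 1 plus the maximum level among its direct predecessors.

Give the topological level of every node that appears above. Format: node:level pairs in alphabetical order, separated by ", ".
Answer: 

Answer: A:1, B:0, C:0, D:1, E:2, F:0

Derivation:
Op 1: add_edge(B, E). Edges now: 1
Op 2: add_edge(C, D). Edges now: 2
Op 3: add_edge(A, E). Edges now: 3
Op 4: add_edge(F, A). Edges now: 4
Compute levels (Kahn BFS):
  sources (in-degree 0): B, C, F
  process B: level=0
    B->E: in-degree(E)=1, level(E)>=1
  process C: level=0
    C->D: in-degree(D)=0, level(D)=1, enqueue
  process F: level=0
    F->A: in-degree(A)=0, level(A)=1, enqueue
  process D: level=1
  process A: level=1
    A->E: in-degree(E)=0, level(E)=2, enqueue
  process E: level=2
All levels: A:1, B:0, C:0, D:1, E:2, F:0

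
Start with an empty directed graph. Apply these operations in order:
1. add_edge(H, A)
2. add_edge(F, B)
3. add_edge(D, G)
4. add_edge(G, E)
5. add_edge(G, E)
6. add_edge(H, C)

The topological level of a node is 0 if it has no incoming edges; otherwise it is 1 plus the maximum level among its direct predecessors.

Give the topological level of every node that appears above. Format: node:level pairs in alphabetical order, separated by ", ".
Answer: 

Answer: A:1, B:1, C:1, D:0, E:2, F:0, G:1, H:0

Derivation:
Op 1: add_edge(H, A). Edges now: 1
Op 2: add_edge(F, B). Edges now: 2
Op 3: add_edge(D, G). Edges now: 3
Op 4: add_edge(G, E). Edges now: 4
Op 5: add_edge(G, E) (duplicate, no change). Edges now: 4
Op 6: add_edge(H, C). Edges now: 5
Compute levels (Kahn BFS):
  sources (in-degree 0): D, F, H
  process D: level=0
    D->G: in-degree(G)=0, level(G)=1, enqueue
  process F: level=0
    F->B: in-degree(B)=0, level(B)=1, enqueue
  process H: level=0
    H->A: in-degree(A)=0, level(A)=1, enqueue
    H->C: in-degree(C)=0, level(C)=1, enqueue
  process G: level=1
    G->E: in-degree(E)=0, level(E)=2, enqueue
  process B: level=1
  process A: level=1
  process C: level=1
  process E: level=2
All levels: A:1, B:1, C:1, D:0, E:2, F:0, G:1, H:0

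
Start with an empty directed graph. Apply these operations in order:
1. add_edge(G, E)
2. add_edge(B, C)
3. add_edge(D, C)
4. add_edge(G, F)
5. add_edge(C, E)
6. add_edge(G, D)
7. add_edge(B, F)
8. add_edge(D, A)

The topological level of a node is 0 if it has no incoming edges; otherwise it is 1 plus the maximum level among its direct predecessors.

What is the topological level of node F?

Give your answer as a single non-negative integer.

Op 1: add_edge(G, E). Edges now: 1
Op 2: add_edge(B, C). Edges now: 2
Op 3: add_edge(D, C). Edges now: 3
Op 4: add_edge(G, F). Edges now: 4
Op 5: add_edge(C, E). Edges now: 5
Op 6: add_edge(G, D). Edges now: 6
Op 7: add_edge(B, F). Edges now: 7
Op 8: add_edge(D, A). Edges now: 8
Compute levels (Kahn BFS):
  sources (in-degree 0): B, G
  process B: level=0
    B->C: in-degree(C)=1, level(C)>=1
    B->F: in-degree(F)=1, level(F)>=1
  process G: level=0
    G->D: in-degree(D)=0, level(D)=1, enqueue
    G->E: in-degree(E)=1, level(E)>=1
    G->F: in-degree(F)=0, level(F)=1, enqueue
  process D: level=1
    D->A: in-degree(A)=0, level(A)=2, enqueue
    D->C: in-degree(C)=0, level(C)=2, enqueue
  process F: level=1
  process A: level=2
  process C: level=2
    C->E: in-degree(E)=0, level(E)=3, enqueue
  process E: level=3
All levels: A:2, B:0, C:2, D:1, E:3, F:1, G:0
level(F) = 1

Answer: 1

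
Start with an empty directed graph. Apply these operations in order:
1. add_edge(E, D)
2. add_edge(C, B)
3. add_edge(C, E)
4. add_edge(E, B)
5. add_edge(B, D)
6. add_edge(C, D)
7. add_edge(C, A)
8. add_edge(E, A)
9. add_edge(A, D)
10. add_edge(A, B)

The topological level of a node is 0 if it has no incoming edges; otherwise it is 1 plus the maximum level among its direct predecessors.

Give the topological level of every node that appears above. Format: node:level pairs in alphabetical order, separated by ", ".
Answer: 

Op 1: add_edge(E, D). Edges now: 1
Op 2: add_edge(C, B). Edges now: 2
Op 3: add_edge(C, E). Edges now: 3
Op 4: add_edge(E, B). Edges now: 4
Op 5: add_edge(B, D). Edges now: 5
Op 6: add_edge(C, D). Edges now: 6
Op 7: add_edge(C, A). Edges now: 7
Op 8: add_edge(E, A). Edges now: 8
Op 9: add_edge(A, D). Edges now: 9
Op 10: add_edge(A, B). Edges now: 10
Compute levels (Kahn BFS):
  sources (in-degree 0): C
  process C: level=0
    C->A: in-degree(A)=1, level(A)>=1
    C->B: in-degree(B)=2, level(B)>=1
    C->D: in-degree(D)=3, level(D)>=1
    C->E: in-degree(E)=0, level(E)=1, enqueue
  process E: level=1
    E->A: in-degree(A)=0, level(A)=2, enqueue
    E->B: in-degree(B)=1, level(B)>=2
    E->D: in-degree(D)=2, level(D)>=2
  process A: level=2
    A->B: in-degree(B)=0, level(B)=3, enqueue
    A->D: in-degree(D)=1, level(D)>=3
  process B: level=3
    B->D: in-degree(D)=0, level(D)=4, enqueue
  process D: level=4
All levels: A:2, B:3, C:0, D:4, E:1

Answer: A:2, B:3, C:0, D:4, E:1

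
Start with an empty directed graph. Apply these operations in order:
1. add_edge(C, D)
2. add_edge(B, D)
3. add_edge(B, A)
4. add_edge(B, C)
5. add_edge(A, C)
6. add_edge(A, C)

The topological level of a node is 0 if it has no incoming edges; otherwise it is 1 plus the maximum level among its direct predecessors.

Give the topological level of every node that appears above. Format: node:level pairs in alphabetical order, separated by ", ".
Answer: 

Op 1: add_edge(C, D). Edges now: 1
Op 2: add_edge(B, D). Edges now: 2
Op 3: add_edge(B, A). Edges now: 3
Op 4: add_edge(B, C). Edges now: 4
Op 5: add_edge(A, C). Edges now: 5
Op 6: add_edge(A, C) (duplicate, no change). Edges now: 5
Compute levels (Kahn BFS):
  sources (in-degree 0): B
  process B: level=0
    B->A: in-degree(A)=0, level(A)=1, enqueue
    B->C: in-degree(C)=1, level(C)>=1
    B->D: in-degree(D)=1, level(D)>=1
  process A: level=1
    A->C: in-degree(C)=0, level(C)=2, enqueue
  process C: level=2
    C->D: in-degree(D)=0, level(D)=3, enqueue
  process D: level=3
All levels: A:1, B:0, C:2, D:3

Answer: A:1, B:0, C:2, D:3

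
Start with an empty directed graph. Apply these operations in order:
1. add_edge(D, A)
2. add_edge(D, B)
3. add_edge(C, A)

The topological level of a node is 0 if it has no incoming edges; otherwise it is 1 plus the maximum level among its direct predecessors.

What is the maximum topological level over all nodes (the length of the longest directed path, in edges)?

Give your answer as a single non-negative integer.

Op 1: add_edge(D, A). Edges now: 1
Op 2: add_edge(D, B). Edges now: 2
Op 3: add_edge(C, A). Edges now: 3
Compute levels (Kahn BFS):
  sources (in-degree 0): C, D
  process C: level=0
    C->A: in-degree(A)=1, level(A)>=1
  process D: level=0
    D->A: in-degree(A)=0, level(A)=1, enqueue
    D->B: in-degree(B)=0, level(B)=1, enqueue
  process A: level=1
  process B: level=1
All levels: A:1, B:1, C:0, D:0
max level = 1

Answer: 1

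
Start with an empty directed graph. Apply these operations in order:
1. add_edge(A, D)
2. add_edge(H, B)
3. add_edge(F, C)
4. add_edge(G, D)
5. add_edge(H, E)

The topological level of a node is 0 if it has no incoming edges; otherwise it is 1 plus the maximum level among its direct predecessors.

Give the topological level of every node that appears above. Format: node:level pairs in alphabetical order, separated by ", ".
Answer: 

Op 1: add_edge(A, D). Edges now: 1
Op 2: add_edge(H, B). Edges now: 2
Op 3: add_edge(F, C). Edges now: 3
Op 4: add_edge(G, D). Edges now: 4
Op 5: add_edge(H, E). Edges now: 5
Compute levels (Kahn BFS):
  sources (in-degree 0): A, F, G, H
  process A: level=0
    A->D: in-degree(D)=1, level(D)>=1
  process F: level=0
    F->C: in-degree(C)=0, level(C)=1, enqueue
  process G: level=0
    G->D: in-degree(D)=0, level(D)=1, enqueue
  process H: level=0
    H->B: in-degree(B)=0, level(B)=1, enqueue
    H->E: in-degree(E)=0, level(E)=1, enqueue
  process C: level=1
  process D: level=1
  process B: level=1
  process E: level=1
All levels: A:0, B:1, C:1, D:1, E:1, F:0, G:0, H:0

Answer: A:0, B:1, C:1, D:1, E:1, F:0, G:0, H:0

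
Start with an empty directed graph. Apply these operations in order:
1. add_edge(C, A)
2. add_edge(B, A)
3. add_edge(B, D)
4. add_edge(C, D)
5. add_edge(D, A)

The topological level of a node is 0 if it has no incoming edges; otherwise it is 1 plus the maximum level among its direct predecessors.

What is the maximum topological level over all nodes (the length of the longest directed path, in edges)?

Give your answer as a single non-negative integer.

Answer: 2

Derivation:
Op 1: add_edge(C, A). Edges now: 1
Op 2: add_edge(B, A). Edges now: 2
Op 3: add_edge(B, D). Edges now: 3
Op 4: add_edge(C, D). Edges now: 4
Op 5: add_edge(D, A). Edges now: 5
Compute levels (Kahn BFS):
  sources (in-degree 0): B, C
  process B: level=0
    B->A: in-degree(A)=2, level(A)>=1
    B->D: in-degree(D)=1, level(D)>=1
  process C: level=0
    C->A: in-degree(A)=1, level(A)>=1
    C->D: in-degree(D)=0, level(D)=1, enqueue
  process D: level=1
    D->A: in-degree(A)=0, level(A)=2, enqueue
  process A: level=2
All levels: A:2, B:0, C:0, D:1
max level = 2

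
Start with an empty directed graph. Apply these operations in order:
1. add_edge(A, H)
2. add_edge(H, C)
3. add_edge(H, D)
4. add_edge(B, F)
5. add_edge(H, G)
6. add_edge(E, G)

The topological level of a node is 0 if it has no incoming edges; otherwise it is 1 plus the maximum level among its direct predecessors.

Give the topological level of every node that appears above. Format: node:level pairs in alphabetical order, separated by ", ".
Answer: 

Op 1: add_edge(A, H). Edges now: 1
Op 2: add_edge(H, C). Edges now: 2
Op 3: add_edge(H, D). Edges now: 3
Op 4: add_edge(B, F). Edges now: 4
Op 5: add_edge(H, G). Edges now: 5
Op 6: add_edge(E, G). Edges now: 6
Compute levels (Kahn BFS):
  sources (in-degree 0): A, B, E
  process A: level=0
    A->H: in-degree(H)=0, level(H)=1, enqueue
  process B: level=0
    B->F: in-degree(F)=0, level(F)=1, enqueue
  process E: level=0
    E->G: in-degree(G)=1, level(G)>=1
  process H: level=1
    H->C: in-degree(C)=0, level(C)=2, enqueue
    H->D: in-degree(D)=0, level(D)=2, enqueue
    H->G: in-degree(G)=0, level(G)=2, enqueue
  process F: level=1
  process C: level=2
  process D: level=2
  process G: level=2
All levels: A:0, B:0, C:2, D:2, E:0, F:1, G:2, H:1

Answer: A:0, B:0, C:2, D:2, E:0, F:1, G:2, H:1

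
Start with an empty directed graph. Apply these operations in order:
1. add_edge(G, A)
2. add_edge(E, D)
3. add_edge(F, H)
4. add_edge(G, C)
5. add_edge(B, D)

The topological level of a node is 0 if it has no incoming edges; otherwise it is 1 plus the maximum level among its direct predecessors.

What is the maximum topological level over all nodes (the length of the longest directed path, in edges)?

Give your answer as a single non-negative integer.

Answer: 1

Derivation:
Op 1: add_edge(G, A). Edges now: 1
Op 2: add_edge(E, D). Edges now: 2
Op 3: add_edge(F, H). Edges now: 3
Op 4: add_edge(G, C). Edges now: 4
Op 5: add_edge(B, D). Edges now: 5
Compute levels (Kahn BFS):
  sources (in-degree 0): B, E, F, G
  process B: level=0
    B->D: in-degree(D)=1, level(D)>=1
  process E: level=0
    E->D: in-degree(D)=0, level(D)=1, enqueue
  process F: level=0
    F->H: in-degree(H)=0, level(H)=1, enqueue
  process G: level=0
    G->A: in-degree(A)=0, level(A)=1, enqueue
    G->C: in-degree(C)=0, level(C)=1, enqueue
  process D: level=1
  process H: level=1
  process A: level=1
  process C: level=1
All levels: A:1, B:0, C:1, D:1, E:0, F:0, G:0, H:1
max level = 1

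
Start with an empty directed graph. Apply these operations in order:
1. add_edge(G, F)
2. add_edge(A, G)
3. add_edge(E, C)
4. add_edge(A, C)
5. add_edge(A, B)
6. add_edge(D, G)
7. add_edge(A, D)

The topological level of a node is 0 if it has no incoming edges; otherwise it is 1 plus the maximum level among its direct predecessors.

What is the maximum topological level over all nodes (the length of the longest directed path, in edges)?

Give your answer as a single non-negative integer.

Op 1: add_edge(G, F). Edges now: 1
Op 2: add_edge(A, G). Edges now: 2
Op 3: add_edge(E, C). Edges now: 3
Op 4: add_edge(A, C). Edges now: 4
Op 5: add_edge(A, B). Edges now: 5
Op 6: add_edge(D, G). Edges now: 6
Op 7: add_edge(A, D). Edges now: 7
Compute levels (Kahn BFS):
  sources (in-degree 0): A, E
  process A: level=0
    A->B: in-degree(B)=0, level(B)=1, enqueue
    A->C: in-degree(C)=1, level(C)>=1
    A->D: in-degree(D)=0, level(D)=1, enqueue
    A->G: in-degree(G)=1, level(G)>=1
  process E: level=0
    E->C: in-degree(C)=0, level(C)=1, enqueue
  process B: level=1
  process D: level=1
    D->G: in-degree(G)=0, level(G)=2, enqueue
  process C: level=1
  process G: level=2
    G->F: in-degree(F)=0, level(F)=3, enqueue
  process F: level=3
All levels: A:0, B:1, C:1, D:1, E:0, F:3, G:2
max level = 3

Answer: 3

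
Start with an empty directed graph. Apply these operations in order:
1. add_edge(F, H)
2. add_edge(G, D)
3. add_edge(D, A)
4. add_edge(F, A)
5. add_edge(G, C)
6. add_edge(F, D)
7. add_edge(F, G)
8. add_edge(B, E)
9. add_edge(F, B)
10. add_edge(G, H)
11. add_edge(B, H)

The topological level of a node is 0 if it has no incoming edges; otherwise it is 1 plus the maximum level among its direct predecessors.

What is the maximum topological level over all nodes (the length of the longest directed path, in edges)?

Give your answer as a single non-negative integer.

Op 1: add_edge(F, H). Edges now: 1
Op 2: add_edge(G, D). Edges now: 2
Op 3: add_edge(D, A). Edges now: 3
Op 4: add_edge(F, A). Edges now: 4
Op 5: add_edge(G, C). Edges now: 5
Op 6: add_edge(F, D). Edges now: 6
Op 7: add_edge(F, G). Edges now: 7
Op 8: add_edge(B, E). Edges now: 8
Op 9: add_edge(F, B). Edges now: 9
Op 10: add_edge(G, H). Edges now: 10
Op 11: add_edge(B, H). Edges now: 11
Compute levels (Kahn BFS):
  sources (in-degree 0): F
  process F: level=0
    F->A: in-degree(A)=1, level(A)>=1
    F->B: in-degree(B)=0, level(B)=1, enqueue
    F->D: in-degree(D)=1, level(D)>=1
    F->G: in-degree(G)=0, level(G)=1, enqueue
    F->H: in-degree(H)=2, level(H)>=1
  process B: level=1
    B->E: in-degree(E)=0, level(E)=2, enqueue
    B->H: in-degree(H)=1, level(H)>=2
  process G: level=1
    G->C: in-degree(C)=0, level(C)=2, enqueue
    G->D: in-degree(D)=0, level(D)=2, enqueue
    G->H: in-degree(H)=0, level(H)=2, enqueue
  process E: level=2
  process C: level=2
  process D: level=2
    D->A: in-degree(A)=0, level(A)=3, enqueue
  process H: level=2
  process A: level=3
All levels: A:3, B:1, C:2, D:2, E:2, F:0, G:1, H:2
max level = 3

Answer: 3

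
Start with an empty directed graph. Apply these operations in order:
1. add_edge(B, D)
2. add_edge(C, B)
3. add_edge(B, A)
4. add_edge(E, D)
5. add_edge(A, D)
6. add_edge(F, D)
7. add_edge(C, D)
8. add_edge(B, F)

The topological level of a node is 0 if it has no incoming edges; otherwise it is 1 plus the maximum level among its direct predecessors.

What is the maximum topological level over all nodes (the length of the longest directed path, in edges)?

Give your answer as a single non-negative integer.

Op 1: add_edge(B, D). Edges now: 1
Op 2: add_edge(C, B). Edges now: 2
Op 3: add_edge(B, A). Edges now: 3
Op 4: add_edge(E, D). Edges now: 4
Op 5: add_edge(A, D). Edges now: 5
Op 6: add_edge(F, D). Edges now: 6
Op 7: add_edge(C, D). Edges now: 7
Op 8: add_edge(B, F). Edges now: 8
Compute levels (Kahn BFS):
  sources (in-degree 0): C, E
  process C: level=0
    C->B: in-degree(B)=0, level(B)=1, enqueue
    C->D: in-degree(D)=4, level(D)>=1
  process E: level=0
    E->D: in-degree(D)=3, level(D)>=1
  process B: level=1
    B->A: in-degree(A)=0, level(A)=2, enqueue
    B->D: in-degree(D)=2, level(D)>=2
    B->F: in-degree(F)=0, level(F)=2, enqueue
  process A: level=2
    A->D: in-degree(D)=1, level(D)>=3
  process F: level=2
    F->D: in-degree(D)=0, level(D)=3, enqueue
  process D: level=3
All levels: A:2, B:1, C:0, D:3, E:0, F:2
max level = 3

Answer: 3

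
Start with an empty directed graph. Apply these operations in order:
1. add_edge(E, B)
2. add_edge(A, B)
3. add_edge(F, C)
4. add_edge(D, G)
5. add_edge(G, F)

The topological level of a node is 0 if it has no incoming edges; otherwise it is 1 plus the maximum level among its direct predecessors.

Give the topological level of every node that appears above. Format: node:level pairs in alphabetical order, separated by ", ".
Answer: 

Op 1: add_edge(E, B). Edges now: 1
Op 2: add_edge(A, B). Edges now: 2
Op 3: add_edge(F, C). Edges now: 3
Op 4: add_edge(D, G). Edges now: 4
Op 5: add_edge(G, F). Edges now: 5
Compute levels (Kahn BFS):
  sources (in-degree 0): A, D, E
  process A: level=0
    A->B: in-degree(B)=1, level(B)>=1
  process D: level=0
    D->G: in-degree(G)=0, level(G)=1, enqueue
  process E: level=0
    E->B: in-degree(B)=0, level(B)=1, enqueue
  process G: level=1
    G->F: in-degree(F)=0, level(F)=2, enqueue
  process B: level=1
  process F: level=2
    F->C: in-degree(C)=0, level(C)=3, enqueue
  process C: level=3
All levels: A:0, B:1, C:3, D:0, E:0, F:2, G:1

Answer: A:0, B:1, C:3, D:0, E:0, F:2, G:1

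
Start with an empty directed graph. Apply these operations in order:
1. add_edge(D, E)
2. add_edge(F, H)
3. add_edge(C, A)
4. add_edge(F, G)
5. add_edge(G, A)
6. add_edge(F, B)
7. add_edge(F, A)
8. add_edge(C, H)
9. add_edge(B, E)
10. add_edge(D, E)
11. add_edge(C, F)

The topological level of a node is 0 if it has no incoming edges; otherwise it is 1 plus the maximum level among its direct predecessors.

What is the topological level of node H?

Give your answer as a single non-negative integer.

Answer: 2

Derivation:
Op 1: add_edge(D, E). Edges now: 1
Op 2: add_edge(F, H). Edges now: 2
Op 3: add_edge(C, A). Edges now: 3
Op 4: add_edge(F, G). Edges now: 4
Op 5: add_edge(G, A). Edges now: 5
Op 6: add_edge(F, B). Edges now: 6
Op 7: add_edge(F, A). Edges now: 7
Op 8: add_edge(C, H). Edges now: 8
Op 9: add_edge(B, E). Edges now: 9
Op 10: add_edge(D, E) (duplicate, no change). Edges now: 9
Op 11: add_edge(C, F). Edges now: 10
Compute levels (Kahn BFS):
  sources (in-degree 0): C, D
  process C: level=0
    C->A: in-degree(A)=2, level(A)>=1
    C->F: in-degree(F)=0, level(F)=1, enqueue
    C->H: in-degree(H)=1, level(H)>=1
  process D: level=0
    D->E: in-degree(E)=1, level(E)>=1
  process F: level=1
    F->A: in-degree(A)=1, level(A)>=2
    F->B: in-degree(B)=0, level(B)=2, enqueue
    F->G: in-degree(G)=0, level(G)=2, enqueue
    F->H: in-degree(H)=0, level(H)=2, enqueue
  process B: level=2
    B->E: in-degree(E)=0, level(E)=3, enqueue
  process G: level=2
    G->A: in-degree(A)=0, level(A)=3, enqueue
  process H: level=2
  process E: level=3
  process A: level=3
All levels: A:3, B:2, C:0, D:0, E:3, F:1, G:2, H:2
level(H) = 2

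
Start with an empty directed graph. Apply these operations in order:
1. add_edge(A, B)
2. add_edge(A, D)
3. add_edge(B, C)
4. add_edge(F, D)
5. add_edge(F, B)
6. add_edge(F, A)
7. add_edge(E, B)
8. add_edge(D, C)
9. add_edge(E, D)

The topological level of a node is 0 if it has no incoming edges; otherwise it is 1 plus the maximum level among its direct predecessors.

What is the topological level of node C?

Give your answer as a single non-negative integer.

Op 1: add_edge(A, B). Edges now: 1
Op 2: add_edge(A, D). Edges now: 2
Op 3: add_edge(B, C). Edges now: 3
Op 4: add_edge(F, D). Edges now: 4
Op 5: add_edge(F, B). Edges now: 5
Op 6: add_edge(F, A). Edges now: 6
Op 7: add_edge(E, B). Edges now: 7
Op 8: add_edge(D, C). Edges now: 8
Op 9: add_edge(E, D). Edges now: 9
Compute levels (Kahn BFS):
  sources (in-degree 0): E, F
  process E: level=0
    E->B: in-degree(B)=2, level(B)>=1
    E->D: in-degree(D)=2, level(D)>=1
  process F: level=0
    F->A: in-degree(A)=0, level(A)=1, enqueue
    F->B: in-degree(B)=1, level(B)>=1
    F->D: in-degree(D)=1, level(D)>=1
  process A: level=1
    A->B: in-degree(B)=0, level(B)=2, enqueue
    A->D: in-degree(D)=0, level(D)=2, enqueue
  process B: level=2
    B->C: in-degree(C)=1, level(C)>=3
  process D: level=2
    D->C: in-degree(C)=0, level(C)=3, enqueue
  process C: level=3
All levels: A:1, B:2, C:3, D:2, E:0, F:0
level(C) = 3

Answer: 3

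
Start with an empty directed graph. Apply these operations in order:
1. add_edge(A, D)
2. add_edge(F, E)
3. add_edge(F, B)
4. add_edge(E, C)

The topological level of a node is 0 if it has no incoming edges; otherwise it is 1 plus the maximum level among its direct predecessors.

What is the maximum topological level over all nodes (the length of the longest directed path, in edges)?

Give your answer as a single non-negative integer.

Op 1: add_edge(A, D). Edges now: 1
Op 2: add_edge(F, E). Edges now: 2
Op 3: add_edge(F, B). Edges now: 3
Op 4: add_edge(E, C). Edges now: 4
Compute levels (Kahn BFS):
  sources (in-degree 0): A, F
  process A: level=0
    A->D: in-degree(D)=0, level(D)=1, enqueue
  process F: level=0
    F->B: in-degree(B)=0, level(B)=1, enqueue
    F->E: in-degree(E)=0, level(E)=1, enqueue
  process D: level=1
  process B: level=1
  process E: level=1
    E->C: in-degree(C)=0, level(C)=2, enqueue
  process C: level=2
All levels: A:0, B:1, C:2, D:1, E:1, F:0
max level = 2

Answer: 2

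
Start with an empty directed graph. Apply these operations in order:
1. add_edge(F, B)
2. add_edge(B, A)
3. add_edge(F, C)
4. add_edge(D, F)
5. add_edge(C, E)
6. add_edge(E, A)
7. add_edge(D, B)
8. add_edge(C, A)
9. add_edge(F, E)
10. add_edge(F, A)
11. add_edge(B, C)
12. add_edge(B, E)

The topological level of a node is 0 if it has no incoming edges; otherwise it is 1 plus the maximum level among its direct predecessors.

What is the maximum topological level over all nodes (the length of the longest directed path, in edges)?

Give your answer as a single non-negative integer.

Answer: 5

Derivation:
Op 1: add_edge(F, B). Edges now: 1
Op 2: add_edge(B, A). Edges now: 2
Op 3: add_edge(F, C). Edges now: 3
Op 4: add_edge(D, F). Edges now: 4
Op 5: add_edge(C, E). Edges now: 5
Op 6: add_edge(E, A). Edges now: 6
Op 7: add_edge(D, B). Edges now: 7
Op 8: add_edge(C, A). Edges now: 8
Op 9: add_edge(F, E). Edges now: 9
Op 10: add_edge(F, A). Edges now: 10
Op 11: add_edge(B, C). Edges now: 11
Op 12: add_edge(B, E). Edges now: 12
Compute levels (Kahn BFS):
  sources (in-degree 0): D
  process D: level=0
    D->B: in-degree(B)=1, level(B)>=1
    D->F: in-degree(F)=0, level(F)=1, enqueue
  process F: level=1
    F->A: in-degree(A)=3, level(A)>=2
    F->B: in-degree(B)=0, level(B)=2, enqueue
    F->C: in-degree(C)=1, level(C)>=2
    F->E: in-degree(E)=2, level(E)>=2
  process B: level=2
    B->A: in-degree(A)=2, level(A)>=3
    B->C: in-degree(C)=0, level(C)=3, enqueue
    B->E: in-degree(E)=1, level(E)>=3
  process C: level=3
    C->A: in-degree(A)=1, level(A)>=4
    C->E: in-degree(E)=0, level(E)=4, enqueue
  process E: level=4
    E->A: in-degree(A)=0, level(A)=5, enqueue
  process A: level=5
All levels: A:5, B:2, C:3, D:0, E:4, F:1
max level = 5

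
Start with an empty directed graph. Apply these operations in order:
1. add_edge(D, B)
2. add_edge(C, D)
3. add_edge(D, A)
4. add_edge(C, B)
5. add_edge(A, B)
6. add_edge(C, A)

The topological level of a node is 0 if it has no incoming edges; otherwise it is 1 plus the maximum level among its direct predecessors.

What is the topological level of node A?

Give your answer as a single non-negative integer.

Op 1: add_edge(D, B). Edges now: 1
Op 2: add_edge(C, D). Edges now: 2
Op 3: add_edge(D, A). Edges now: 3
Op 4: add_edge(C, B). Edges now: 4
Op 5: add_edge(A, B). Edges now: 5
Op 6: add_edge(C, A). Edges now: 6
Compute levels (Kahn BFS):
  sources (in-degree 0): C
  process C: level=0
    C->A: in-degree(A)=1, level(A)>=1
    C->B: in-degree(B)=2, level(B)>=1
    C->D: in-degree(D)=0, level(D)=1, enqueue
  process D: level=1
    D->A: in-degree(A)=0, level(A)=2, enqueue
    D->B: in-degree(B)=1, level(B)>=2
  process A: level=2
    A->B: in-degree(B)=0, level(B)=3, enqueue
  process B: level=3
All levels: A:2, B:3, C:0, D:1
level(A) = 2

Answer: 2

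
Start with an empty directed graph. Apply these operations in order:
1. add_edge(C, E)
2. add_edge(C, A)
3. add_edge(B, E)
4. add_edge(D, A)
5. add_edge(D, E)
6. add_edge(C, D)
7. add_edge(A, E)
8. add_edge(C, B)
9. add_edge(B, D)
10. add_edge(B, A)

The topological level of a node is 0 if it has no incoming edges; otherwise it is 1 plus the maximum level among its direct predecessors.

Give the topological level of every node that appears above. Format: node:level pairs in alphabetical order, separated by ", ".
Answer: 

Op 1: add_edge(C, E). Edges now: 1
Op 2: add_edge(C, A). Edges now: 2
Op 3: add_edge(B, E). Edges now: 3
Op 4: add_edge(D, A). Edges now: 4
Op 5: add_edge(D, E). Edges now: 5
Op 6: add_edge(C, D). Edges now: 6
Op 7: add_edge(A, E). Edges now: 7
Op 8: add_edge(C, B). Edges now: 8
Op 9: add_edge(B, D). Edges now: 9
Op 10: add_edge(B, A). Edges now: 10
Compute levels (Kahn BFS):
  sources (in-degree 0): C
  process C: level=0
    C->A: in-degree(A)=2, level(A)>=1
    C->B: in-degree(B)=0, level(B)=1, enqueue
    C->D: in-degree(D)=1, level(D)>=1
    C->E: in-degree(E)=3, level(E)>=1
  process B: level=1
    B->A: in-degree(A)=1, level(A)>=2
    B->D: in-degree(D)=0, level(D)=2, enqueue
    B->E: in-degree(E)=2, level(E)>=2
  process D: level=2
    D->A: in-degree(A)=0, level(A)=3, enqueue
    D->E: in-degree(E)=1, level(E)>=3
  process A: level=3
    A->E: in-degree(E)=0, level(E)=4, enqueue
  process E: level=4
All levels: A:3, B:1, C:0, D:2, E:4

Answer: A:3, B:1, C:0, D:2, E:4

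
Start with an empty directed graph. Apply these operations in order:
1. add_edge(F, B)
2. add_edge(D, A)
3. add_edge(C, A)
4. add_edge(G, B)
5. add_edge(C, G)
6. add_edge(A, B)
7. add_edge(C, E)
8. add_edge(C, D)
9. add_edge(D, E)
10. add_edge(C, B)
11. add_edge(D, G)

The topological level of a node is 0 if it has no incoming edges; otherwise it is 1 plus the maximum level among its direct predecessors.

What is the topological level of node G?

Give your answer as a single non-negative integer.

Op 1: add_edge(F, B). Edges now: 1
Op 2: add_edge(D, A). Edges now: 2
Op 3: add_edge(C, A). Edges now: 3
Op 4: add_edge(G, B). Edges now: 4
Op 5: add_edge(C, G). Edges now: 5
Op 6: add_edge(A, B). Edges now: 6
Op 7: add_edge(C, E). Edges now: 7
Op 8: add_edge(C, D). Edges now: 8
Op 9: add_edge(D, E). Edges now: 9
Op 10: add_edge(C, B). Edges now: 10
Op 11: add_edge(D, G). Edges now: 11
Compute levels (Kahn BFS):
  sources (in-degree 0): C, F
  process C: level=0
    C->A: in-degree(A)=1, level(A)>=1
    C->B: in-degree(B)=3, level(B)>=1
    C->D: in-degree(D)=0, level(D)=1, enqueue
    C->E: in-degree(E)=1, level(E)>=1
    C->G: in-degree(G)=1, level(G)>=1
  process F: level=0
    F->B: in-degree(B)=2, level(B)>=1
  process D: level=1
    D->A: in-degree(A)=0, level(A)=2, enqueue
    D->E: in-degree(E)=0, level(E)=2, enqueue
    D->G: in-degree(G)=0, level(G)=2, enqueue
  process A: level=2
    A->B: in-degree(B)=1, level(B)>=3
  process E: level=2
  process G: level=2
    G->B: in-degree(B)=0, level(B)=3, enqueue
  process B: level=3
All levels: A:2, B:3, C:0, D:1, E:2, F:0, G:2
level(G) = 2

Answer: 2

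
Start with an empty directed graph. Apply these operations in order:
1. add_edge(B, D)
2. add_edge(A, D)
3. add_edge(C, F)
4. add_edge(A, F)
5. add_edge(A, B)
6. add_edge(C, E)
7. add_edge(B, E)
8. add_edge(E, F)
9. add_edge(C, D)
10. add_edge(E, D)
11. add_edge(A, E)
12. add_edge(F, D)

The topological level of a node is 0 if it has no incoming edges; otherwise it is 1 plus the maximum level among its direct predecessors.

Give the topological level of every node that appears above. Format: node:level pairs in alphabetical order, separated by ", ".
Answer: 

Op 1: add_edge(B, D). Edges now: 1
Op 2: add_edge(A, D). Edges now: 2
Op 3: add_edge(C, F). Edges now: 3
Op 4: add_edge(A, F). Edges now: 4
Op 5: add_edge(A, B). Edges now: 5
Op 6: add_edge(C, E). Edges now: 6
Op 7: add_edge(B, E). Edges now: 7
Op 8: add_edge(E, F). Edges now: 8
Op 9: add_edge(C, D). Edges now: 9
Op 10: add_edge(E, D). Edges now: 10
Op 11: add_edge(A, E). Edges now: 11
Op 12: add_edge(F, D). Edges now: 12
Compute levels (Kahn BFS):
  sources (in-degree 0): A, C
  process A: level=0
    A->B: in-degree(B)=0, level(B)=1, enqueue
    A->D: in-degree(D)=4, level(D)>=1
    A->E: in-degree(E)=2, level(E)>=1
    A->F: in-degree(F)=2, level(F)>=1
  process C: level=0
    C->D: in-degree(D)=3, level(D)>=1
    C->E: in-degree(E)=1, level(E)>=1
    C->F: in-degree(F)=1, level(F)>=1
  process B: level=1
    B->D: in-degree(D)=2, level(D)>=2
    B->E: in-degree(E)=0, level(E)=2, enqueue
  process E: level=2
    E->D: in-degree(D)=1, level(D)>=3
    E->F: in-degree(F)=0, level(F)=3, enqueue
  process F: level=3
    F->D: in-degree(D)=0, level(D)=4, enqueue
  process D: level=4
All levels: A:0, B:1, C:0, D:4, E:2, F:3

Answer: A:0, B:1, C:0, D:4, E:2, F:3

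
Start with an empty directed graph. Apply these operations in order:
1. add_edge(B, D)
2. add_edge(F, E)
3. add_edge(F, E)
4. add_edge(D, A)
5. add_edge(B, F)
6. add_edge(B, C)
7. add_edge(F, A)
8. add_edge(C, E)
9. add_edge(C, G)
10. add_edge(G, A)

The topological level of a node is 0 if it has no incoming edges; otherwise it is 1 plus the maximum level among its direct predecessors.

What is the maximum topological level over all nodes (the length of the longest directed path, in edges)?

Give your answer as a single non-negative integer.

Op 1: add_edge(B, D). Edges now: 1
Op 2: add_edge(F, E). Edges now: 2
Op 3: add_edge(F, E) (duplicate, no change). Edges now: 2
Op 4: add_edge(D, A). Edges now: 3
Op 5: add_edge(B, F). Edges now: 4
Op 6: add_edge(B, C). Edges now: 5
Op 7: add_edge(F, A). Edges now: 6
Op 8: add_edge(C, E). Edges now: 7
Op 9: add_edge(C, G). Edges now: 8
Op 10: add_edge(G, A). Edges now: 9
Compute levels (Kahn BFS):
  sources (in-degree 0): B
  process B: level=0
    B->C: in-degree(C)=0, level(C)=1, enqueue
    B->D: in-degree(D)=0, level(D)=1, enqueue
    B->F: in-degree(F)=0, level(F)=1, enqueue
  process C: level=1
    C->E: in-degree(E)=1, level(E)>=2
    C->G: in-degree(G)=0, level(G)=2, enqueue
  process D: level=1
    D->A: in-degree(A)=2, level(A)>=2
  process F: level=1
    F->A: in-degree(A)=1, level(A)>=2
    F->E: in-degree(E)=0, level(E)=2, enqueue
  process G: level=2
    G->A: in-degree(A)=0, level(A)=3, enqueue
  process E: level=2
  process A: level=3
All levels: A:3, B:0, C:1, D:1, E:2, F:1, G:2
max level = 3

Answer: 3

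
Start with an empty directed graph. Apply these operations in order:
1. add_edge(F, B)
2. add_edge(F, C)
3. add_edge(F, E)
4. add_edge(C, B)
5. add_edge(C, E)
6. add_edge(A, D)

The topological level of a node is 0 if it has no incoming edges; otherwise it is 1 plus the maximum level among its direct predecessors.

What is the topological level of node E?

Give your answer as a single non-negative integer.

Answer: 2

Derivation:
Op 1: add_edge(F, B). Edges now: 1
Op 2: add_edge(F, C). Edges now: 2
Op 3: add_edge(F, E). Edges now: 3
Op 4: add_edge(C, B). Edges now: 4
Op 5: add_edge(C, E). Edges now: 5
Op 6: add_edge(A, D). Edges now: 6
Compute levels (Kahn BFS):
  sources (in-degree 0): A, F
  process A: level=0
    A->D: in-degree(D)=0, level(D)=1, enqueue
  process F: level=0
    F->B: in-degree(B)=1, level(B)>=1
    F->C: in-degree(C)=0, level(C)=1, enqueue
    F->E: in-degree(E)=1, level(E)>=1
  process D: level=1
  process C: level=1
    C->B: in-degree(B)=0, level(B)=2, enqueue
    C->E: in-degree(E)=0, level(E)=2, enqueue
  process B: level=2
  process E: level=2
All levels: A:0, B:2, C:1, D:1, E:2, F:0
level(E) = 2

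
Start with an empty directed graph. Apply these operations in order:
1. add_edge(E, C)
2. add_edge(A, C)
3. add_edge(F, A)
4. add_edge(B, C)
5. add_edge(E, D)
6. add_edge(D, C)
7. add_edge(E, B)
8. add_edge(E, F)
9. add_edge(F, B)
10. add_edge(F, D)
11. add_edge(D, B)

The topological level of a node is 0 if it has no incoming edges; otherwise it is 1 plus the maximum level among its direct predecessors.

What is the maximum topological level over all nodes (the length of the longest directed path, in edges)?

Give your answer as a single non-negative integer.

Answer: 4

Derivation:
Op 1: add_edge(E, C). Edges now: 1
Op 2: add_edge(A, C). Edges now: 2
Op 3: add_edge(F, A). Edges now: 3
Op 4: add_edge(B, C). Edges now: 4
Op 5: add_edge(E, D). Edges now: 5
Op 6: add_edge(D, C). Edges now: 6
Op 7: add_edge(E, B). Edges now: 7
Op 8: add_edge(E, F). Edges now: 8
Op 9: add_edge(F, B). Edges now: 9
Op 10: add_edge(F, D). Edges now: 10
Op 11: add_edge(D, B). Edges now: 11
Compute levels (Kahn BFS):
  sources (in-degree 0): E
  process E: level=0
    E->B: in-degree(B)=2, level(B)>=1
    E->C: in-degree(C)=3, level(C)>=1
    E->D: in-degree(D)=1, level(D)>=1
    E->F: in-degree(F)=0, level(F)=1, enqueue
  process F: level=1
    F->A: in-degree(A)=0, level(A)=2, enqueue
    F->B: in-degree(B)=1, level(B)>=2
    F->D: in-degree(D)=0, level(D)=2, enqueue
  process A: level=2
    A->C: in-degree(C)=2, level(C)>=3
  process D: level=2
    D->B: in-degree(B)=0, level(B)=3, enqueue
    D->C: in-degree(C)=1, level(C)>=3
  process B: level=3
    B->C: in-degree(C)=0, level(C)=4, enqueue
  process C: level=4
All levels: A:2, B:3, C:4, D:2, E:0, F:1
max level = 4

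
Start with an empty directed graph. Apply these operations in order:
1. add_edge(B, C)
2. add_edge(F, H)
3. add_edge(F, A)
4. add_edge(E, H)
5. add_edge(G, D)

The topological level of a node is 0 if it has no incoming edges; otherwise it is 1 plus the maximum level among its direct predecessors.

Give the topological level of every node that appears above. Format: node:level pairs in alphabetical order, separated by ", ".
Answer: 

Op 1: add_edge(B, C). Edges now: 1
Op 2: add_edge(F, H). Edges now: 2
Op 3: add_edge(F, A). Edges now: 3
Op 4: add_edge(E, H). Edges now: 4
Op 5: add_edge(G, D). Edges now: 5
Compute levels (Kahn BFS):
  sources (in-degree 0): B, E, F, G
  process B: level=0
    B->C: in-degree(C)=0, level(C)=1, enqueue
  process E: level=0
    E->H: in-degree(H)=1, level(H)>=1
  process F: level=0
    F->A: in-degree(A)=0, level(A)=1, enqueue
    F->H: in-degree(H)=0, level(H)=1, enqueue
  process G: level=0
    G->D: in-degree(D)=0, level(D)=1, enqueue
  process C: level=1
  process A: level=1
  process H: level=1
  process D: level=1
All levels: A:1, B:0, C:1, D:1, E:0, F:0, G:0, H:1

Answer: A:1, B:0, C:1, D:1, E:0, F:0, G:0, H:1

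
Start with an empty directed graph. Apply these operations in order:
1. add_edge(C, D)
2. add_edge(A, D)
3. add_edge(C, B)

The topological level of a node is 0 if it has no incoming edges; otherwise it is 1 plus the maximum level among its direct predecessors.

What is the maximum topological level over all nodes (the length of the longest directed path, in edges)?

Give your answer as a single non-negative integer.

Answer: 1

Derivation:
Op 1: add_edge(C, D). Edges now: 1
Op 2: add_edge(A, D). Edges now: 2
Op 3: add_edge(C, B). Edges now: 3
Compute levels (Kahn BFS):
  sources (in-degree 0): A, C
  process A: level=0
    A->D: in-degree(D)=1, level(D)>=1
  process C: level=0
    C->B: in-degree(B)=0, level(B)=1, enqueue
    C->D: in-degree(D)=0, level(D)=1, enqueue
  process B: level=1
  process D: level=1
All levels: A:0, B:1, C:0, D:1
max level = 1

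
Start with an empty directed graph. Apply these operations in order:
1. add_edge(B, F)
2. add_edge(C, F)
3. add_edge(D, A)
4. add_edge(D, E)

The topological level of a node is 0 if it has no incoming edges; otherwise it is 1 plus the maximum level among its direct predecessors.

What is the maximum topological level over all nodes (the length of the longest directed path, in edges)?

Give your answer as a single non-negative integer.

Answer: 1

Derivation:
Op 1: add_edge(B, F). Edges now: 1
Op 2: add_edge(C, F). Edges now: 2
Op 3: add_edge(D, A). Edges now: 3
Op 4: add_edge(D, E). Edges now: 4
Compute levels (Kahn BFS):
  sources (in-degree 0): B, C, D
  process B: level=0
    B->F: in-degree(F)=1, level(F)>=1
  process C: level=0
    C->F: in-degree(F)=0, level(F)=1, enqueue
  process D: level=0
    D->A: in-degree(A)=0, level(A)=1, enqueue
    D->E: in-degree(E)=0, level(E)=1, enqueue
  process F: level=1
  process A: level=1
  process E: level=1
All levels: A:1, B:0, C:0, D:0, E:1, F:1
max level = 1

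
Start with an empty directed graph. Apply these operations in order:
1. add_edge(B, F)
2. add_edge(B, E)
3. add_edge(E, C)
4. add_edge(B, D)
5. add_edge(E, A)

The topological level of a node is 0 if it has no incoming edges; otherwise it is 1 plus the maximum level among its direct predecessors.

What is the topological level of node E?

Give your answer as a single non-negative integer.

Op 1: add_edge(B, F). Edges now: 1
Op 2: add_edge(B, E). Edges now: 2
Op 3: add_edge(E, C). Edges now: 3
Op 4: add_edge(B, D). Edges now: 4
Op 5: add_edge(E, A). Edges now: 5
Compute levels (Kahn BFS):
  sources (in-degree 0): B
  process B: level=0
    B->D: in-degree(D)=0, level(D)=1, enqueue
    B->E: in-degree(E)=0, level(E)=1, enqueue
    B->F: in-degree(F)=0, level(F)=1, enqueue
  process D: level=1
  process E: level=1
    E->A: in-degree(A)=0, level(A)=2, enqueue
    E->C: in-degree(C)=0, level(C)=2, enqueue
  process F: level=1
  process A: level=2
  process C: level=2
All levels: A:2, B:0, C:2, D:1, E:1, F:1
level(E) = 1

Answer: 1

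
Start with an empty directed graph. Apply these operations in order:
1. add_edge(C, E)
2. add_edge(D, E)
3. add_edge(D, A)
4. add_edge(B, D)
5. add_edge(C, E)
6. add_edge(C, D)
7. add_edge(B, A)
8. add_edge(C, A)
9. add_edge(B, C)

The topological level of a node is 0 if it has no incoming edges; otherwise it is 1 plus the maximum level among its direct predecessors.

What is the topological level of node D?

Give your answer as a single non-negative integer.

Answer: 2

Derivation:
Op 1: add_edge(C, E). Edges now: 1
Op 2: add_edge(D, E). Edges now: 2
Op 3: add_edge(D, A). Edges now: 3
Op 4: add_edge(B, D). Edges now: 4
Op 5: add_edge(C, E) (duplicate, no change). Edges now: 4
Op 6: add_edge(C, D). Edges now: 5
Op 7: add_edge(B, A). Edges now: 6
Op 8: add_edge(C, A). Edges now: 7
Op 9: add_edge(B, C). Edges now: 8
Compute levels (Kahn BFS):
  sources (in-degree 0): B
  process B: level=0
    B->A: in-degree(A)=2, level(A)>=1
    B->C: in-degree(C)=0, level(C)=1, enqueue
    B->D: in-degree(D)=1, level(D)>=1
  process C: level=1
    C->A: in-degree(A)=1, level(A)>=2
    C->D: in-degree(D)=0, level(D)=2, enqueue
    C->E: in-degree(E)=1, level(E)>=2
  process D: level=2
    D->A: in-degree(A)=0, level(A)=3, enqueue
    D->E: in-degree(E)=0, level(E)=3, enqueue
  process A: level=3
  process E: level=3
All levels: A:3, B:0, C:1, D:2, E:3
level(D) = 2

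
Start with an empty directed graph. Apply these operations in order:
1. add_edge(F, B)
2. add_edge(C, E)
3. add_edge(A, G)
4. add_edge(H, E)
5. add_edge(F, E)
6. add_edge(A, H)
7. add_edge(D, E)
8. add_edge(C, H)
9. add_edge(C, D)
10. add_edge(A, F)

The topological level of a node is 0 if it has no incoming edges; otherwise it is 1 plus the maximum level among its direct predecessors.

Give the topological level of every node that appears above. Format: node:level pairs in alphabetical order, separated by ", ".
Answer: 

Answer: A:0, B:2, C:0, D:1, E:2, F:1, G:1, H:1

Derivation:
Op 1: add_edge(F, B). Edges now: 1
Op 2: add_edge(C, E). Edges now: 2
Op 3: add_edge(A, G). Edges now: 3
Op 4: add_edge(H, E). Edges now: 4
Op 5: add_edge(F, E). Edges now: 5
Op 6: add_edge(A, H). Edges now: 6
Op 7: add_edge(D, E). Edges now: 7
Op 8: add_edge(C, H). Edges now: 8
Op 9: add_edge(C, D). Edges now: 9
Op 10: add_edge(A, F). Edges now: 10
Compute levels (Kahn BFS):
  sources (in-degree 0): A, C
  process A: level=0
    A->F: in-degree(F)=0, level(F)=1, enqueue
    A->G: in-degree(G)=0, level(G)=1, enqueue
    A->H: in-degree(H)=1, level(H)>=1
  process C: level=0
    C->D: in-degree(D)=0, level(D)=1, enqueue
    C->E: in-degree(E)=3, level(E)>=1
    C->H: in-degree(H)=0, level(H)=1, enqueue
  process F: level=1
    F->B: in-degree(B)=0, level(B)=2, enqueue
    F->E: in-degree(E)=2, level(E)>=2
  process G: level=1
  process D: level=1
    D->E: in-degree(E)=1, level(E)>=2
  process H: level=1
    H->E: in-degree(E)=0, level(E)=2, enqueue
  process B: level=2
  process E: level=2
All levels: A:0, B:2, C:0, D:1, E:2, F:1, G:1, H:1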